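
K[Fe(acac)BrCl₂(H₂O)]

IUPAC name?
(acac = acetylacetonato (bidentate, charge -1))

potassium (acetylacetonato)aquabromodichloroferrate(III)

The 1 potassium counter-ion carries a total charge of +1, so each complex ion is 1−.
Ligand charges: 1×bromo (-1 each), 2×chloro (-1 each), 1×acetylacetonato (-1 each), 1×aqua (neutral); total -4. So Fe + (-4) = 1−, giving Fe = +3.
The complex ion is anionic, so iron takes the -ate form ferrate(III).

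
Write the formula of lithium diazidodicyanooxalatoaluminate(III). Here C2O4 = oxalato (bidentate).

Ligands: 1 oxalato (C2O4, -2), 2 azido (N3, -1), 2 cyano (CN, -1). Ligand charge sum = -6.
With Al in oxidation state +3, the complex ion is [Al...]^3−.
Charge balance with lithium (+1) requires 1 complex ion per 3 lithium.

Li3[Al(C2O4)(CN)2(N3)2]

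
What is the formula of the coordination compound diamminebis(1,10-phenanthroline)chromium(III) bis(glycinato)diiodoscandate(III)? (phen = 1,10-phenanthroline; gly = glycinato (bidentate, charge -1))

Cation [Cr…]: ligand charges 0, Cr(III) ⇒ ion charge 3+.
Anion [Sc…]: ligand charges -4, Sc(III) ⇒ ion charge 1−.
One 3+ cation requires 3 of the 1− anion.

[Cr(NH3)2(phen)2][Sc(gly)2I2]3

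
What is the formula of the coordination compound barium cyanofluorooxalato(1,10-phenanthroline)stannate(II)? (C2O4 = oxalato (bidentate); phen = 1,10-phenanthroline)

Ligands: 1 fluoro (F, -1), 1 oxalato (C2O4, -2), 1 cyano (CN, -1), 1 1,10-phenanthroline (phen, neutral). Ligand charge sum = -4.
Charge balance with barium (+2) requires 1 complex ion per 1 barium.

Ba[Sn(C2O4)(CN)F(phen)]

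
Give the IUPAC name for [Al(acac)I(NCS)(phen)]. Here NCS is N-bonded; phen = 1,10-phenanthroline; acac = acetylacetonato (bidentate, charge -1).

(acetylacetonato)iodoisothiocyanato(1,10-phenanthroline)aluminium(III)

There is no counter-ion, so the complex is neutral overall.
Ligand charges: 1×iodo (-1 each), 1×isothiocyanato (-1 each), 1×1,10-phenanthroline (neutral), 1×acetylacetonato (-1 each); total -3. So Al + (-3) = 0, giving Al = +3.
Ligands are named alphabetically: acetylacetonato before iodo before isothiocyanato before phenanthroline.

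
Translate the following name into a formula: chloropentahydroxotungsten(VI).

Ligands: 1 chloro (Cl, -1), 5 hydroxo (OH, -1). Ligand charge sum = -6.
With W in oxidation state +6, the complex ion is [W...].

[WCl(OH)5]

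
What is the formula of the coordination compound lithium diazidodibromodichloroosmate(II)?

Li4[OsBr2Cl2(N3)2]

Ligands: 2 azido (N3, -1), 2 chloro (Cl, -1), 2 bromo (Br, -1). Ligand charge sum = -6.
With Os in oxidation state +2, the complex ion is [Os...]^4−.
Charge balance with lithium (+1) requires 1 complex ion per 4 lithium.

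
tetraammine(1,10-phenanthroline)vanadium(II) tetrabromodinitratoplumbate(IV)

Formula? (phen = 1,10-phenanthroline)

[V(NH3)4(phen)][PbBr4(NO3)2]

Cation [V…]: ligand charges 0, V(II) ⇒ ion charge 2+.
Anion [Pb…]: ligand charges -6, Pb(IV) ⇒ ion charge 2−.
One 2+ cation balances one 2− anion.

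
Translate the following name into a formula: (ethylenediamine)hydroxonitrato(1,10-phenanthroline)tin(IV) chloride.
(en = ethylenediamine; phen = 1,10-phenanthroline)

[Sn(en)(NO3)(OH)(phen)]Cl2

Ligands: 1 hydroxo (OH, -1), 1 ethylenediamine (en, neutral), 1 1,10-phenanthroline (phen, neutral), 1 nitrato (NO3, -1). Ligand charge sum = -2.
With Sn in oxidation state +4, the complex ion is [Sn...]^2+.
Charge balance with chloride (-1) requires 1 complex ion per 2 chloride.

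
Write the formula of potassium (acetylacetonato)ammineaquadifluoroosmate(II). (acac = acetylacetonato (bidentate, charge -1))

K[Os(acac)F2(H2O)(NH3)]

Ligands: 1 ammine (NH3, neutral), 1 acetylacetonato (acac, -1), 1 aqua (H2O, neutral), 2 fluoro (F, -1). Ligand charge sum = -3.
With Os in oxidation state +2, the complex ion is [Os...]^1−.
Charge balance with potassium (+1) requires 1 complex ion per 1 potassium.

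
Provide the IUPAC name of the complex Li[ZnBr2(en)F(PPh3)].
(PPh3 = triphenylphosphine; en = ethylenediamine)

lithium dibromo(ethylenediamine)fluoro(triphenylphosphine)zincate(II)

The 1 lithium counter-ion carries a total charge of +1, so each complex ion is 1−.
Ligand charges: 1×triphenylphosphine (neutral), 1×ethylenediamine (neutral), 2×bromo (-1 each), 1×fluoro (-1 each); total -3. So Zn + (-3) = 1−, giving Zn = +2.
Ligands are named alphabetically: bromo before ethylenediamine before fluoro before triphenylphosphine.
The complex ion is anionic, so zinc takes the -ate form zincate(II).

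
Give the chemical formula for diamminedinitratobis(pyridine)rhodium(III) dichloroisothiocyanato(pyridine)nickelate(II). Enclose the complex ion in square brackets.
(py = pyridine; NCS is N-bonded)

[Rh(NH3)2(NO3)2(py)2][NiCl2(NCS)(py)]

Cation [Rh…]: ligand charges -2, Rh(III) ⇒ ion charge 1+.
Anion [Ni…]: ligand charges -3, Ni(II) ⇒ ion charge 1−.
One 1+ cation balances one 1− anion.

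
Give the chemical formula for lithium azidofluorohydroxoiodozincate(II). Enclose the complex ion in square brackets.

Ligands: 1 azido (N3, -1), 1 fluoro (F, -1), 1 iodo (I, -1), 1 hydroxo (OH, -1). Ligand charge sum = -4.
With Zn in oxidation state +2, the complex ion is [Zn...]^2−.
Charge balance with lithium (+1) requires 1 complex ion per 2 lithium.

Li2[ZnFI(N3)(OH)]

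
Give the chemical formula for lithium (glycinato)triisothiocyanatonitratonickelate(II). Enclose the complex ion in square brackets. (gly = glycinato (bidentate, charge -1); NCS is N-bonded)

Ligands: 1 nitrato (NO3, -1), 1 glycinato (gly, -1), 3 isothiocyanato (NCS, -1). Ligand charge sum = -5.
Charge balance with lithium (+1) requires 1 complex ion per 3 lithium.

Li3[Ni(gly)(NCS)3(NO3)]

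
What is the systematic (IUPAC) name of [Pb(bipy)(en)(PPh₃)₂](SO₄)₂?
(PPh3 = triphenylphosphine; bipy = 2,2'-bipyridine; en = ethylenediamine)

(2,2'-bipyridine)(ethylenediamine)bis(triphenylphosphine)lead(IV) sulfate

The 2 sulfate counter-ions carry a total charge of -4, so each complex ion is 4+.
Ligand charges: 2×triphenylphosphine (neutral), 1×2,2'-bipyridine (neutral), 1×ethylenediamine (neutral); total 0. So Pb + (0) = 4+, giving Pb = +4.
Ligands are named alphabetically: bipyridine before ethylenediamine before triphenylphosphine.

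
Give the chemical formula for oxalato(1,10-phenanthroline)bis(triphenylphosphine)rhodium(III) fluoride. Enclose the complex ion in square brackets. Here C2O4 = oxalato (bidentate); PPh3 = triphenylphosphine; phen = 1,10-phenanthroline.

Ligands: 1 oxalato (C2O4, -2), 2 triphenylphosphine (PPh3, neutral), 1 1,10-phenanthroline (phen, neutral). Ligand charge sum = -2.
With Rh in oxidation state +3, the complex ion is [Rh...]^1+.
Charge balance with fluoride (-1) requires 1 complex ion per 1 fluoride.

[Rh(C2O4)(phen)(PPh3)2]F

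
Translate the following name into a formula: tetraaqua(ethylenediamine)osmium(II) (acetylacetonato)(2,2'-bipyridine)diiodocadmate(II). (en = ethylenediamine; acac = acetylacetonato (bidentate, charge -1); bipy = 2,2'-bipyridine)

Cation [Os…]: ligand charges 0, Os(II) ⇒ ion charge 2+.
Anion [Cd…]: ligand charges -3, Cd(II) ⇒ ion charge 1−.

[Os(en)(H2O)4][Cd(acac)(bipy)I2]2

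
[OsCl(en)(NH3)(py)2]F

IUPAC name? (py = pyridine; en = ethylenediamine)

The 1 fluoride counter-ion carries a total charge of -1, so each complex ion is 1+.
Ligand charges: 1×ammine (neutral), 1×chloro (-1 each), 2×pyridine (neutral), 1×ethylenediamine (neutral); total -1. So Os + (-1) = 1+, giving Os = +2.
Ligands are named alphabetically: ammine before chloro before ethylenediamine before pyridine.

amminechloro(ethylenediamine)bis(pyridine)osmium(II) fluoride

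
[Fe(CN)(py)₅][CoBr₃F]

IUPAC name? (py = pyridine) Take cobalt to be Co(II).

Both ions are complex: the cation is named first with the plain metal name, the anion second with the -ate form; each ion's ligands are alphabetised independently.
Co is given as +2; the anion's ligand charges sum to -4, so the complex anion is 2−.
A 1:1 salt means the cation carries the equal and opposite charge, 2+.
Cation: ligand charges sum to -1; for the ion to be 2+, Fe = +3.

cyanopentakis(pyridine)iron(III) tribromofluorocobaltate(II)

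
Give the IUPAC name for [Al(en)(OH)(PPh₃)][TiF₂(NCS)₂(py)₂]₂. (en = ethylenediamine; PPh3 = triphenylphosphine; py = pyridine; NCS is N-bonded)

(ethylenediamine)hydroxo(triphenylphosphine)aluminium(III) difluorodiisothiocyanatobis(pyridine)titanate(III)

Both ions are complex: the cation is named first with the plain metal name, the anion second with the -ate form; each ion's ligands are alphabetised independently.
Aluminium is always +3 in its complexes; the cation's ligand charges sum to -1, so the complex cation is 2+.
With 2 anions per cation, each anion must be 2/2 = 1−.
Anion: ligand charges sum to -4; for the ion to be 1−, Ti = +3.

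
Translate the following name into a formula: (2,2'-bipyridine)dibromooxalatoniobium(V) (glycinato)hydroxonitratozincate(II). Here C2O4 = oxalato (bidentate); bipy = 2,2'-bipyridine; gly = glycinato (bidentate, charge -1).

Cation [Nb…]: ligand charges -4, Nb(V) ⇒ ion charge 1+.
Anion [Zn…]: ligand charges -3, Zn(II) ⇒ ion charge 1−.
One 1+ cation balances one 1− anion.

[Nb(bipy)Br2(C2O4)][Zn(gly)(NO3)(OH)]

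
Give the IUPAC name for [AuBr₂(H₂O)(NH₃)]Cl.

The 1 chloride counter-ion carries a total charge of -1, so each complex ion is 1+.
Ligand charges: 1×ammine (neutral), 2×bromo (-1 each), 1×aqua (neutral); total -2. So Au + (-2) = 1+, giving Au = +3.
Ligands are named alphabetically: ammine before aqua before bromo.

ammineaquadibromogold(III) chloride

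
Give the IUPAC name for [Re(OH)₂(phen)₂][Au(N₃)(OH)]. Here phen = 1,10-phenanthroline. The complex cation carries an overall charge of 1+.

Both ions are complex: the cation is named first with the plain metal name, the anion second with the -ate form; each ion's ligands are alphabetised independently.
The complex cation is given as 1+; its ligand charges sum to -2, so Re = +3.
A 1:1 salt means the anion carries the equal and opposite charge, 1−.
Anion: ligand charges sum to -2; for the ion to be 1−, Au = +1.

dihydroxobis(1,10-phenanthroline)rhenium(III) azidohydroxoaurate(I)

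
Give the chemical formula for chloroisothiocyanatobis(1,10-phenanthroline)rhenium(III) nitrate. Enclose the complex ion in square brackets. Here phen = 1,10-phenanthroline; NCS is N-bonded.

[ReCl(NCS)(phen)2]NO3

Ligands: 2 1,10-phenanthroline (phen, neutral), 1 isothiocyanato (NCS, -1), 1 chloro (Cl, -1). Ligand charge sum = -2.
Charge balance with nitrate (-1) requires 1 complex ion per 1 nitrate.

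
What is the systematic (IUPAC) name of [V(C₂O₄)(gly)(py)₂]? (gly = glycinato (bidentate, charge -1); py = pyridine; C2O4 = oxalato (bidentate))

(glycinato)oxalatobis(pyridine)vanadium(III)

There is no counter-ion, so the complex is neutral overall.
Ligand charges: 1×glycinato (-1 each), 2×pyridine (neutral), 1×oxalato (-2 each); total -3. So V + (-3) = 0, giving V = +3.
Ligands are named alphabetically: glycinato before oxalato before pyridine.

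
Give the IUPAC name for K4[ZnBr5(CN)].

The 4 potassium counter-ions carry a total charge of +4, so each complex ion is 4−.
Ligand charges: 1×cyano (-1 each), 5×bromo (-1 each); total -6. So Zn + (-6) = 4−, giving Zn = +2.
Ligands are named alphabetically: bromo before cyano.
The complex ion is anionic, so zinc takes the -ate form zincate(II).

potassium pentabromocyanozincate(II)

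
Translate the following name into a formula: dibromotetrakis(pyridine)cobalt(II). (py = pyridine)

[CoBr2(py)4]

Ligands: 2 bromo (Br, -1), 4 pyridine (py, neutral). Ligand charge sum = -2.
With Co in oxidation state +2, the complex ion is [Co...].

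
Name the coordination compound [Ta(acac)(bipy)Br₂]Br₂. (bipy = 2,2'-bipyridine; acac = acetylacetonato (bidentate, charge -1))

(acetylacetonato)(2,2'-bipyridine)dibromotantalum(V) bromide

The 2 bromide counter-ions carry a total charge of -2, so each complex ion is 2+.
Ligand charges: 1×2,2'-bipyridine (neutral), 2×bromo (-1 each), 1×acetylacetonato (-1 each); total -3. So Ta + (-3) = 2+, giving Ta = +5.
Ligands are named alphabetically: acetylacetonato before bipyridine before bromo.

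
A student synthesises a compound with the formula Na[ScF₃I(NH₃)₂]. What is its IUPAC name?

The 1 sodium counter-ion carries a total charge of +1, so each complex ion is 1−.
Ligand charges: 1×iodo (-1 each), 3×fluoro (-1 each), 2×ammine (neutral); total -4. So Sc + (-4) = 1−, giving Sc = +3.
Ligands are named alphabetically: ammine before fluoro before iodo.
The complex ion is anionic, so scandium takes the -ate form scandate(III).

sodium diamminetrifluoroiodoscandate(III)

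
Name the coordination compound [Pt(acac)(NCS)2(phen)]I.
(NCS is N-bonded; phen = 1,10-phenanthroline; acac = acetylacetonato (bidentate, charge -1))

The 1 iodide counter-ion carries a total charge of -1, so each complex ion is 1+.
Ligand charges: 2×isothiocyanato (-1 each), 1×1,10-phenanthroline (neutral), 1×acetylacetonato (-1 each); total -3. So Pt + (-3) = 1+, giving Pt = +4.
Ligands are named alphabetically: acetylacetonato before isothiocyanato before phenanthroline.

(acetylacetonato)diisothiocyanato(1,10-phenanthroline)platinum(IV) iodide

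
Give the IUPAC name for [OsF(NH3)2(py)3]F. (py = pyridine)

The 1 fluoride counter-ion carries a total charge of -1, so each complex ion is 1+.
Ligand charges: 1×fluoro (-1 each), 2×ammine (neutral), 3×pyridine (neutral); total -1. So Os + (-1) = 1+, giving Os = +2.
Ligands are named alphabetically: ammine before fluoro before pyridine.

diamminefluorotris(pyridine)osmium(II) fluoride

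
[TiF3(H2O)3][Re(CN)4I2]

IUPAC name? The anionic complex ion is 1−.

The complex anion is given as 1−; its ligand charges sum to -6, so Re = +5.
A 1:1 salt means the cation carries the equal and opposite charge, 1+.
Cation: ligand charges sum to -3; for the ion to be 1+, Ti = +4.

triaquatrifluorotitanium(IV) tetracyanodiiodorhenate(V)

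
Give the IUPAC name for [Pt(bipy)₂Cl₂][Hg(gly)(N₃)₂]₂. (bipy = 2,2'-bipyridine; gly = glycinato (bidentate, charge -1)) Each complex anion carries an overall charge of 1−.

The complex anion is given as 1−; its ligand charges sum to -3, so Hg = +2.
With 2 anions per cation, the cation must be 2×1 = 2+.
Cation: ligand charges sum to -2; for the ion to be 2+, Pt = +4.

bis(2,2'-bipyridine)dichloroplatinum(IV) diazido(glycinato)mercurate(II)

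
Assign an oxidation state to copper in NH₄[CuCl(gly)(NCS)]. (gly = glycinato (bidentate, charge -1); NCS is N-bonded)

1 ammonium outside the brackets (+1 each) → the complex ion is 1−.
Ligand charges: 1×gly = -1; 1×Cl = -1; 1×NCS = -1; sum -3.
Cu + (-3) = 1− ⇒ Cu is +2.

+2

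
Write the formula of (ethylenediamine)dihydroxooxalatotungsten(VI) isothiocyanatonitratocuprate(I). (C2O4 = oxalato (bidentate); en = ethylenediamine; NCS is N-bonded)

[W(C2O4)(en)(OH)2][Cu(NCS)(NO3)]2

Cation [W…]: ligand charges -4, W(VI) ⇒ ion charge 2+.
Anion [Cu…]: ligand charges -2, Cu(I) ⇒ ion charge 1−.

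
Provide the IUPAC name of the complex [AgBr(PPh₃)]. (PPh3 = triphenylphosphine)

bromo(triphenylphosphine)silver(I)

There is no counter-ion, so the complex is neutral overall.
Ligand charges: 1×bromo (-1 each), 1×triphenylphosphine (neutral); total -1. So Ag + (-1) = 0, giving Ag = +1.
Ligands are named alphabetically: bromo before triphenylphosphine.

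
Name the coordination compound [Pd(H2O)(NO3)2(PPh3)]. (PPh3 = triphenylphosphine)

There is no counter-ion, so the complex is neutral overall.
Ligand charges: 2×nitrato (-1 each), 1×triphenylphosphine (neutral), 1×aqua (neutral); total -2. So Pd + (-2) = 0, giving Pd = +2.
Ligands are named alphabetically: aqua before nitrato before triphenylphosphine.

aquadinitrato(triphenylphosphine)palladium(II)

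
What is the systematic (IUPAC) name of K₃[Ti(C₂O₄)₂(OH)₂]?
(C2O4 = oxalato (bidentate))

potassium dihydroxodioxalatotitanate(III)

The 3 potassium counter-ions carry a total charge of +3, so each complex ion is 3−.
Ligand charges: 2×oxalato (-2 each), 2×hydroxo (-1 each); total -6. So Ti + (-6) = 3−, giving Ti = +3.
The complex ion is anionic, so titanium takes the -ate form titanate(III).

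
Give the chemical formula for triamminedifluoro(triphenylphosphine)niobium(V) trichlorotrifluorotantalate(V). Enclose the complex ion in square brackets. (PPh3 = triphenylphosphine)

Cation [Nb…]: ligand charges -2, Nb(V) ⇒ ion charge 3+.
Anion [Ta…]: ligand charges -6, Ta(V) ⇒ ion charge 1−.

[NbF2(NH3)3(PPh3)][TaCl3F3]3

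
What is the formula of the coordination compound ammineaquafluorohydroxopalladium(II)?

[PdF(H2O)(NH3)(OH)]

Ligands: 1 hydroxo (OH, -1), 1 ammine (NH3, neutral), 1 fluoro (F, -1), 1 aqua (H2O, neutral). Ligand charge sum = -2.
With Pd in oxidation state +2, the complex ion is [Pd...].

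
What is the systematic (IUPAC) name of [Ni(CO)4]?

There is no counter-ion, so the complex is neutral overall.
Ligand charges: 4×carbonyl (neutral); total 0. So Ni + (0) = 0, giving Ni = 0.

tetracarbonylnickel(0)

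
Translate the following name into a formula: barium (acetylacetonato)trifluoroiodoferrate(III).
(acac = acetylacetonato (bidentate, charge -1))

Ligands: 1 acetylacetonato (acac, -1), 3 fluoro (F, -1), 1 iodo (I, -1). Ligand charge sum = -5.
With Fe in oxidation state +3, the complex ion is [Fe...]^2−.
Charge balance with barium (+2) requires 1 complex ion per 1 barium.

Ba[Fe(acac)F3I]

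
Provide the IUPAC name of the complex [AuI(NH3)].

ammineiodogold(I)

There is no counter-ion, so the complex is neutral overall.
Ligand charges: 1×iodo (-1 each), 1×ammine (neutral); total -1. So Au + (-1) = 0, giving Au = +1.
Ligands are named alphabetically: ammine before iodo.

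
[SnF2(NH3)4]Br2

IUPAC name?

tetraamminedifluorotin(IV) bromide

The 2 bromide counter-ions carry a total charge of -2, so each complex ion is 2+.
Ligand charges: 2×fluoro (-1 each), 4×ammine (neutral); total -2. So Sn + (-2) = 2+, giving Sn = +4.
Ligands are named alphabetically: ammine before fluoro.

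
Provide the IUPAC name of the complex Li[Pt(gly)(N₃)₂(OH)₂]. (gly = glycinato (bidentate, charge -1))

lithium diazido(glycinato)dihydroxoplatinate(IV)

The 1 lithium counter-ion carries a total charge of +1, so each complex ion is 1−.
Ligand charges: 2×hydroxo (-1 each), 1×glycinato (-1 each), 2×azido (-1 each); total -5. So Pt + (-5) = 1−, giving Pt = +4.
Ligands are named alphabetically: azido before glycinato before hydroxo.
The complex ion is anionic, so platinum takes the -ate form platinate(IV).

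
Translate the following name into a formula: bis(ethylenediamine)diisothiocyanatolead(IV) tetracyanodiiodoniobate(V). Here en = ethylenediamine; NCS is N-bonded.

[Pb(en)2(NCS)2][Nb(CN)4I2]2

Cation [Pb…]: ligand charges -2, Pb(IV) ⇒ ion charge 2+.
Anion [Nb…]: ligand charges -6, Nb(V) ⇒ ion charge 1−.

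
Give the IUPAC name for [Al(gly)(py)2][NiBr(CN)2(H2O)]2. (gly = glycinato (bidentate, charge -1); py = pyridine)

(glycinato)bis(pyridine)aluminium(III) aquabromodicyanonickelate(II)

Aluminium is always +3 in its complexes; the cation's ligand charges sum to -1, so the complex cation is 2+.
With 2 anions per cation, each anion must be 2/2 = 1−.
Anion: ligand charges sum to -3; for the ion to be 1−, Ni = +2.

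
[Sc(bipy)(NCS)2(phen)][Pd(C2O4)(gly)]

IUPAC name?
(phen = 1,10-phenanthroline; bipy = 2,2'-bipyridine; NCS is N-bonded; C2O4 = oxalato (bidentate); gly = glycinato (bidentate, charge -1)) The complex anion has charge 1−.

The complex anion is given as 1−; its ligand charges sum to -3, so Pd = +2.
A 1:1 salt means the cation carries the equal and opposite charge, 1+.
Cation: ligand charges sum to -2; for the ion to be 1+, Sc = +3.

(2,2'-bipyridine)diisothiocyanato(1,10-phenanthroline)scandium(III) (glycinato)oxalatopalladate(II)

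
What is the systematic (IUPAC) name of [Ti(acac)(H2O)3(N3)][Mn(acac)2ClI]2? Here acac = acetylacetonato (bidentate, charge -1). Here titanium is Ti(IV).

Both ions are complex: the cation is named first with the plain metal name, the anion second with the -ate form; each ion's ligands are alphabetised independently.
Ti is given as +4; the cation's ligand charges sum to -2, so the complex cation is 2+.
With 2 anions per cation, each anion must be 2/2 = 1−.
Anion: ligand charges sum to -4; for the ion to be 1−, Mn = +3.

(acetylacetonato)triaquaazidotitanium(IV) bis(acetylacetonato)chloroiodomanganate(III)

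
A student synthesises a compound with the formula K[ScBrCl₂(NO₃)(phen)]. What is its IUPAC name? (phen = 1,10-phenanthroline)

The 1 potassium counter-ion carries a total charge of +1, so each complex ion is 1−.
Ligand charges: 2×chloro (-1 each), 1×bromo (-1 each), 1×1,10-phenanthroline (neutral), 1×nitrato (-1 each); total -4. So Sc + (-4) = 1−, giving Sc = +3.
The complex ion is anionic, so scandium takes the -ate form scandate(III).

potassium bromodichloronitrato(1,10-phenanthroline)scandate(III)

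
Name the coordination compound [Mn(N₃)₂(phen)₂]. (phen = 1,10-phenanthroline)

There is no counter-ion, so the complex is neutral overall.
Ligand charges: 2×azido (-1 each), 2×1,10-phenanthroline (neutral); total -2. So Mn + (-2) = 0, giving Mn = +2.
Ligands are named alphabetically: azido before phenanthroline.

diazidobis(1,10-phenanthroline)manganese(II)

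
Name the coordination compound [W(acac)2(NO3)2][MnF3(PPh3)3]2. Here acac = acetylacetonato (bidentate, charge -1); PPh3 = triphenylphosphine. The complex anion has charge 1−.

bis(acetylacetonato)dinitratotungsten(VI) trifluorotris(triphenylphosphine)manganate(II)

The complex anion is given as 1−; its ligand charges sum to -3, so Mn = +2.
With 2 anions per cation, the cation must be 2×1 = 2+.
Cation: ligand charges sum to -4; for the ion to be 2+, W = +6.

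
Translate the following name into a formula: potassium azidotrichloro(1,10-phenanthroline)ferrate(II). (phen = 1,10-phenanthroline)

K2[FeCl3(N3)(phen)]

Ligands: 3 chloro (Cl, -1), 1 azido (N3, -1), 1 1,10-phenanthroline (phen, neutral). Ligand charge sum = -4.
With Fe in oxidation state +2, the complex ion is [Fe...]^2−.
Charge balance with potassium (+1) requires 1 complex ion per 2 potassium.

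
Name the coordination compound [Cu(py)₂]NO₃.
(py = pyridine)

The 1 nitrate counter-ion carries a total charge of -1, so each complex ion is 1+.
Ligand charges: 2×pyridine (neutral); total 0. So Cu + (0) = 1+, giving Cu = +1.

bis(pyridine)copper(I) nitrate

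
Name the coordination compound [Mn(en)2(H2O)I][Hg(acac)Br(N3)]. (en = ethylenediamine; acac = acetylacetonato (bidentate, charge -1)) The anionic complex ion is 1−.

aquabis(ethylenediamine)iodomanganese(II) (acetylacetonato)azidobromomercurate(II)

The complex anion is given as 1−; its ligand charges sum to -3, so Hg = +2.
A 1:1 salt means the cation carries the equal and opposite charge, 1+.
Cation: ligand charges sum to -1; for the ion to be 1+, Mn = +2.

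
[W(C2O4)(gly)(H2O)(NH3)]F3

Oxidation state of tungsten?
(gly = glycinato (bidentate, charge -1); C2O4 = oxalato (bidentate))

+6

3 fluoride outside the brackets (-1 each) → the complex ion is 3+.
Ligand charges: 1×gly = -1; 1×C2O4 = -2; 1×H2O neutral; 1×NH3 neutral; sum -3.
W + (-3) = 3+ ⇒ W is +6.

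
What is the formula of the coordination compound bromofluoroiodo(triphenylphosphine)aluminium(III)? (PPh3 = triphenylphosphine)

[AlBrFI(PPh3)]

Ligands: 1 fluoro (F, -1), 1 triphenylphosphine (PPh3, neutral), 1 bromo (Br, -1), 1 iodo (I, -1). Ligand charge sum = -3.
With Al in oxidation state +3, the complex ion is [Al...].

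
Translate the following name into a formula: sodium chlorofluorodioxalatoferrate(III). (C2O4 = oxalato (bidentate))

Ligands: 1 chloro (Cl, -1), 2 oxalato (C2O4, -2), 1 fluoro (F, -1). Ligand charge sum = -6.
Charge balance with sodium (+1) requires 1 complex ion per 3 sodium.

Na3[Fe(C2O4)2ClF]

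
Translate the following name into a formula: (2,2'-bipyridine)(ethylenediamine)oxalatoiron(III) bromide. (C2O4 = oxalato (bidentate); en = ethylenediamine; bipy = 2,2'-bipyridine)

[Fe(bipy)(C2O4)(en)]Br

Ligands: 1 oxalato (C2O4, -2), 1 ethylenediamine (en, neutral), 1 2,2'-bipyridine (bipy, neutral). Ligand charge sum = -2.
With Fe in oxidation state +3, the complex ion is [Fe...]^1+.
Charge balance with bromide (-1) requires 1 complex ion per 1 bromide.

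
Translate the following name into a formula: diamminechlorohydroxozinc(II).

[ZnCl(NH3)2(OH)]

Ligands: 1 hydroxo (OH, -1), 1 chloro (Cl, -1), 2 ammine (NH3, neutral). Ligand charge sum = -2.
With Zn in oxidation state +2, the complex ion is [Zn...].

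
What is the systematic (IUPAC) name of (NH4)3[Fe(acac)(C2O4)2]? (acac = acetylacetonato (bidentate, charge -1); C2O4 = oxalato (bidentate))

ammonium (acetylacetonato)dioxalatoferrate(II)

The 3 ammonium counter-ions carry a total charge of +3, so each complex ion is 3−.
Ligand charges: 1×acetylacetonato (-1 each), 2×oxalato (-2 each); total -5. So Fe + (-5) = 3−, giving Fe = +2.
Ligands are named alphabetically: acetylacetonato before oxalato.
The complex ion is anionic, so iron takes the -ate form ferrate(II).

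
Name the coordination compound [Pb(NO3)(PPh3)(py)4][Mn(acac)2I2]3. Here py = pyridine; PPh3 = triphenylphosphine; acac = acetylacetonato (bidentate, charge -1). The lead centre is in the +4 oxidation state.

Pb is given as +4; the cation's ligand charges sum to -1, so the complex cation is 3+.
With 3 anions per cation, each anion must be 3/3 = 1−.
Anion: ligand charges sum to -4; for the ion to be 1−, Mn = +3.

nitratotetrakis(pyridine)(triphenylphosphine)lead(IV) bis(acetylacetonato)diiodomanganate(III)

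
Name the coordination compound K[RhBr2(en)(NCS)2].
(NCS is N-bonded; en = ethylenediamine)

The 1 potassium counter-ion carries a total charge of +1, so each complex ion is 1−.
Ligand charges: 2×isothiocyanato (-1 each), 1×ethylenediamine (neutral), 2×bromo (-1 each); total -4. So Rh + (-4) = 1−, giving Rh = +3.
The complex ion is anionic, so rhodium takes the -ate form rhodate(III).

potassium dibromo(ethylenediamine)diisothiocyanatorhodate(III)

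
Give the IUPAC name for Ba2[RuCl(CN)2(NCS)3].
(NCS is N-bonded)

The 2 barium counter-ions carry a total charge of +4, so each complex ion is 4−.
Ligand charges: 1×chloro (-1 each), 2×cyano (-1 each), 3×isothiocyanato (-1 each); total -6. So Ru + (-6) = 4−, giving Ru = +2.
The complex ion is anionic, so ruthenium takes the -ate form ruthenate(II).

barium chlorodicyanotriisothiocyanatoruthenate(II)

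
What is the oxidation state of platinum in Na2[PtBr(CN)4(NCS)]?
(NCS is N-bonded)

2 sodium outside the brackets (+1 each) → the complex ion is 2−.
Ligand charges: 1×Br = -1; 4×CN = -4; 1×NCS = -1; sum -6.
Pt + (-6) = 2− ⇒ Pt is +4.

+4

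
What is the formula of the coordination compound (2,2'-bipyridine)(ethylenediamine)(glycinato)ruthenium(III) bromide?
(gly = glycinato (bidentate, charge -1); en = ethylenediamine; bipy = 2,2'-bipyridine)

Ligands: 1 glycinato (gly, -1), 1 ethylenediamine (en, neutral), 1 2,2'-bipyridine (bipy, neutral). Ligand charge sum = -1.
With Ru in oxidation state +3, the complex ion is [Ru...]^2+.
Charge balance with bromide (-1) requires 1 complex ion per 2 bromide.

[Ru(bipy)(en)(gly)]Br2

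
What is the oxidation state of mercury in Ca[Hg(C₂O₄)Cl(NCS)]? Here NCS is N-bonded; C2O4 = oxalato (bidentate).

+2

1 calcium outside the brackets (+2 each) → the complex ion is 2−.
Ligand charges: 1×Cl = -1; 1×NCS = -1; 1×C2O4 = -2; sum -4.
Hg + (-4) = 2− ⇒ Hg is +2.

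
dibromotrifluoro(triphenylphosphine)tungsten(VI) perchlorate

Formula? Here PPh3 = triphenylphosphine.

Ligands: 3 fluoro (F, -1), 2 bromo (Br, -1), 1 triphenylphosphine (PPh3, neutral). Ligand charge sum = -5.
With W in oxidation state +6, the complex ion is [W...]^1+.
Charge balance with perchlorate (-1) requires 1 complex ion per 1 perchlorate.

[WBr2F3(PPh3)]ClO4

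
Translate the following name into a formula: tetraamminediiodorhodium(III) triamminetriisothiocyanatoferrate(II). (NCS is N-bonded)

[RhI2(NH3)4][Fe(NCS)3(NH3)3]

Cation [Rh…]: ligand charges -2, Rh(III) ⇒ ion charge 1+.
Anion [Fe…]: ligand charges -3, Fe(II) ⇒ ion charge 1−.
One 1+ cation balances one 1− anion.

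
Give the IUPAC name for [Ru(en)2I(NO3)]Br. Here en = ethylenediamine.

The 1 bromide counter-ion carries a total charge of -1, so each complex ion is 1+.
Ligand charges: 1×nitrato (-1 each), 1×iodo (-1 each), 2×ethylenediamine (neutral); total -2. So Ru + (-2) = 1+, giving Ru = +3.
Ligands are named alphabetically: ethylenediamine before iodo before nitrato.

bis(ethylenediamine)iodonitratoruthenium(III) bromide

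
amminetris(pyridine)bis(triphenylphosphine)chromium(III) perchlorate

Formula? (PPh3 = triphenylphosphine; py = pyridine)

[Cr(NH3)(PPh3)2(py)3](ClO4)3

Ligands: 2 triphenylphosphine (PPh3, neutral), 3 pyridine (py, neutral), 1 ammine (NH3, neutral). Ligand charge sum = 0.
Charge balance with perchlorate (-1) requires 1 complex ion per 3 perchlorate.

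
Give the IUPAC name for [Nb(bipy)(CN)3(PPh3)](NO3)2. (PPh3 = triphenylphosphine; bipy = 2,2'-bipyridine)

(2,2'-bipyridine)tricyano(triphenylphosphine)niobium(V) nitrate

The 2 nitrate counter-ions carry a total charge of -2, so each complex ion is 2+.
Ligand charges: 1×triphenylphosphine (neutral), 3×cyano (-1 each), 1×2,2'-bipyridine (neutral); total -3. So Nb + (-3) = 2+, giving Nb = +5.
Ligands are named alphabetically: bipyridine before cyano before triphenylphosphine.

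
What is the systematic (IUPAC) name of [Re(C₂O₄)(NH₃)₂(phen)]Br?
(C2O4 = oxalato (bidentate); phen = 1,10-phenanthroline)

diammineoxalato(1,10-phenanthroline)rhenium(III) bromide

The 1 bromide counter-ion carries a total charge of -1, so each complex ion is 1+.
Ligand charges: 1×oxalato (-2 each), 1×1,10-phenanthroline (neutral), 2×ammine (neutral); total -2. So Re + (-2) = 1+, giving Re = +3.
Ligands are named alphabetically: ammine before oxalato before phenanthroline.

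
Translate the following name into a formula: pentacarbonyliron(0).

Ligands: 5 carbonyl (CO, neutral). Ligand charge sum = 0.
With Fe in oxidation state 0, the complex ion is [Fe...].

[Fe(CO)5]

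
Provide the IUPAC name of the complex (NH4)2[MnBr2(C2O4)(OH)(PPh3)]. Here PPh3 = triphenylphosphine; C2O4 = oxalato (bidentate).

ammonium dibromohydroxooxalato(triphenylphosphine)manganate(III)

The 2 ammonium counter-ions carry a total charge of +2, so each complex ion is 2−.
Ligand charges: 2×bromo (-1 each), 1×triphenylphosphine (neutral), 1×oxalato (-2 each), 1×hydroxo (-1 each); total -5. So Mn + (-5) = 2−, giving Mn = +3.
Ligands are named alphabetically: bromo before hydroxo before oxalato before triphenylphosphine.
The complex ion is anionic, so manganese takes the -ate form manganate(III).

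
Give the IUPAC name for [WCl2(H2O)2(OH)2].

diaquadichlorodihydroxotungsten(IV)

There is no counter-ion, so the complex is neutral overall.
Ligand charges: 2×aqua (neutral), 2×hydroxo (-1 each), 2×chloro (-1 each); total -4. So W + (-4) = 0, giving W = +4.
Ligands are named alphabetically: aqua before chloro before hydroxo.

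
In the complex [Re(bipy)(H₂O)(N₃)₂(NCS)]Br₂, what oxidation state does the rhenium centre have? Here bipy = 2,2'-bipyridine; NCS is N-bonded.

2 bromide outside the brackets (-1 each) → the complex ion is 2+.
Ligand charges: 1×H2O neutral; 1×bipy neutral; 1×NCS = -1; 2×N3 = -2; sum -3.
Re + (-3) = 2+ ⇒ Re is +5.

+5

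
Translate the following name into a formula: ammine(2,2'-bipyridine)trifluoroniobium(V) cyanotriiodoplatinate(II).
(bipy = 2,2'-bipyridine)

[Nb(bipy)F3(NH3)][Pt(CN)I3]

Cation [Nb…]: ligand charges -3, Nb(V) ⇒ ion charge 2+.
Anion [Pt…]: ligand charges -4, Pt(II) ⇒ ion charge 2−.
One 2+ cation balances one 2− anion.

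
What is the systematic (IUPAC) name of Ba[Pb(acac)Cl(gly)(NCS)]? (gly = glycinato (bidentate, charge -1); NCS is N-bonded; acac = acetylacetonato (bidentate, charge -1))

barium (acetylacetonato)chloro(glycinato)isothiocyanatoplumbate(II)

The 1 barium counter-ion carries a total charge of +2, so each complex ion is 2−.
Ligand charges: 1×glycinato (-1 each), 1×isothiocyanato (-1 each), 1×chloro (-1 each), 1×acetylacetonato (-1 each); total -4. So Pb + (-4) = 2−, giving Pb = +2.
Ligands are named alphabetically: acetylacetonato before chloro before glycinato before isothiocyanato.
The complex ion is anionic, so lead takes the -ate form plumbate(II).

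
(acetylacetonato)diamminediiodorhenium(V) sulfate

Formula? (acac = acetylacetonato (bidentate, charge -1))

Ligands: 1 acetylacetonato (acac, -1), 2 ammine (NH3, neutral), 2 iodo (I, -1). Ligand charge sum = -3.
Charge balance with sulfate (-2) requires 1 complex ion per 1 sulfate.

[Re(acac)I2(NH3)2]SO4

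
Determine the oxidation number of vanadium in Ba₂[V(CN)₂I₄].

+2

2 barium outside the brackets (+2 each) → the complex ion is 4−.
Ligand charges: 2×CN = -2; 4×I = -4; sum -6.
V + (-6) = 4− ⇒ V is +2.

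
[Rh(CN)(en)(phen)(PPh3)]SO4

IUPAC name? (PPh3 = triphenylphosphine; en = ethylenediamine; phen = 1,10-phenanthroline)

The 1 sulfate counter-ion carries a total charge of -2, so each complex ion is 2+.
Ligand charges: 1×triphenylphosphine (neutral), 1×ethylenediamine (neutral), 1×1,10-phenanthroline (neutral), 1×cyano (-1 each); total -1. So Rh + (-1) = 2+, giving Rh = +3.
Ligands are named alphabetically: cyano before ethylenediamine before phenanthroline before triphenylphosphine.

cyano(ethylenediamine)(1,10-phenanthroline)(triphenylphosphine)rhodium(III) sulfate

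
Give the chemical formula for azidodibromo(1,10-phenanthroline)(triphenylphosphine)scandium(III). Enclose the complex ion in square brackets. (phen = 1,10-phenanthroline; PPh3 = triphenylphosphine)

Ligands: 1 1,10-phenanthroline (phen, neutral), 1 azido (N3, -1), 1 triphenylphosphine (PPh3, neutral), 2 bromo (Br, -1). Ligand charge sum = -3.
With Sc in oxidation state +3, the complex ion is [Sc...].

[ScBr2(N3)(phen)(PPh3)]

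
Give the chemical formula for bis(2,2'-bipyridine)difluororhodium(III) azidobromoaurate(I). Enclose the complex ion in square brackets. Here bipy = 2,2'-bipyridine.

[Rh(bipy)2F2][AuBr(N3)]

Cation [Rh…]: ligand charges -2, Rh(III) ⇒ ion charge 1+.
Anion [Au…]: ligand charges -2, Au(I) ⇒ ion charge 1−.
One 1+ cation balances one 1− anion.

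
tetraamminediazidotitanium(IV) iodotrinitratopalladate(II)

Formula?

[Ti(N3)2(NH3)4][PdI(NO3)3]

Cation [Ti…]: ligand charges -2, Ti(IV) ⇒ ion charge 2+.
Anion [Pd…]: ligand charges -4, Pd(II) ⇒ ion charge 2−.
One 2+ cation balances one 2− anion.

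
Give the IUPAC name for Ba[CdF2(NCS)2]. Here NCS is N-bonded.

barium difluorodiisothiocyanatocadmate(II)

The 1 barium counter-ion carries a total charge of +2, so each complex ion is 2−.
Ligand charges: 2×isothiocyanato (-1 each), 2×fluoro (-1 each); total -4. So Cd + (-4) = 2−, giving Cd = +2.
Ligands are named alphabetically: fluoro before isothiocyanato.
The complex ion is anionic, so cadmium takes the -ate form cadmate(II).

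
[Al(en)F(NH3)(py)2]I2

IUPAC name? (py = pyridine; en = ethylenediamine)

ammine(ethylenediamine)fluorobis(pyridine)aluminium(III) iodide

The 2 iodide counter-ions carry a total charge of -2, so each complex ion is 2+.
Ligand charges: 1×fluoro (-1 each), 1×ammine (neutral), 2×pyridine (neutral), 1×ethylenediamine (neutral); total -1. So Al + (-1) = 2+, giving Al = +3.
Ligands are named alphabetically: ammine before ethylenediamine before fluoro before pyridine.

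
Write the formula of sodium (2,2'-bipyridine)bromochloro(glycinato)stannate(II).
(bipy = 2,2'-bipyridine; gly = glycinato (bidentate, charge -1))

Ligands: 1 2,2'-bipyridine (bipy, neutral), 1 glycinato (gly, -1), 1 chloro (Cl, -1), 1 bromo (Br, -1). Ligand charge sum = -3.
Charge balance with sodium (+1) requires 1 complex ion per 1 sodium.

Na[Sn(bipy)BrCl(gly)]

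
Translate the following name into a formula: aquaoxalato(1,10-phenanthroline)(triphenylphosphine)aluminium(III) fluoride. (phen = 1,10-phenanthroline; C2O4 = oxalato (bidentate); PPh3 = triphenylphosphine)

Ligands: 1 1,10-phenanthroline (phen, neutral), 1 oxalato (C2O4, -2), 1 aqua (H2O, neutral), 1 triphenylphosphine (PPh3, neutral). Ligand charge sum = -2.
Charge balance with fluoride (-1) requires 1 complex ion per 1 fluoride.

[Al(C2O4)(H2O)(phen)(PPh3)]F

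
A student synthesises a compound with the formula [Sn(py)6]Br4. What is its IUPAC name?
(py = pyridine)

hexakis(pyridine)tin(IV) bromide

The 4 bromide counter-ions carry a total charge of -4, so each complex ion is 4+.
Ligand charges: 6×pyridine (neutral); total 0. So Sn + (0) = 4+, giving Sn = +4.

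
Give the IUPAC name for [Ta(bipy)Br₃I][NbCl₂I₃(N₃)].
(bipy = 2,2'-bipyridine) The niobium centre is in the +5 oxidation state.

Both ions are complex: the cation is named first with the plain metal name, the anion second with the -ate form; each ion's ligands are alphabetised independently.
Nb is given as +5; the anion's ligand charges sum to -6, so the complex anion is 1−.
A 1:1 salt means the cation carries the equal and opposite charge, 1+.
Cation: ligand charges sum to -4; for the ion to be 1+, Ta = +5.

(2,2'-bipyridine)tribromoiodotantalum(V) azidodichlorotriiodoniobate(V)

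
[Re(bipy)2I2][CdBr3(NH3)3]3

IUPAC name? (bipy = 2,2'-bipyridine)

Both ions are complex: the cation is named first with the plain metal name, the anion second with the -ate form; each ion's ligands are alphabetised independently.
Cadmium is always +2 in its complexes; the anion's ligand charges sum to -3, so the complex anion is 1−.
With 3 anions per cation, the cation must be 3×1 = 3+.
Cation: ligand charges sum to -2; for the ion to be 3+, Re = +5.

bis(2,2'-bipyridine)diiodorhenium(V) triamminetribromocadmate(II)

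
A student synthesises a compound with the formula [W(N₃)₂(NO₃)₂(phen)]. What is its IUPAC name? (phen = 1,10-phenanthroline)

diazidodinitrato(1,10-phenanthroline)tungsten(IV)

There is no counter-ion, so the complex is neutral overall.
Ligand charges: 2×nitrato (-1 each), 1×1,10-phenanthroline (neutral), 2×azido (-1 each); total -4. So W + (-4) = 0, giving W = +4.
Ligands are named alphabetically: azido before nitrato before phenanthroline.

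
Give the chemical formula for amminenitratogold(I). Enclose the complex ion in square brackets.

[Au(NH3)(NO3)]

Ligands: 1 nitrato (NO3, -1), 1 ammine (NH3, neutral). Ligand charge sum = -1.
With Au in oxidation state +1, the complex ion is [Au...].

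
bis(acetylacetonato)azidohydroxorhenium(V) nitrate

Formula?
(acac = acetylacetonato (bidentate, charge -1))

[Re(acac)2(N3)(OH)]NO3

Ligands: 1 azido (N3, -1), 2 acetylacetonato (acac, -1), 1 hydroxo (OH, -1). Ligand charge sum = -4.
With Re in oxidation state +5, the complex ion is [Re...]^1+.
Charge balance with nitrate (-1) requires 1 complex ion per 1 nitrate.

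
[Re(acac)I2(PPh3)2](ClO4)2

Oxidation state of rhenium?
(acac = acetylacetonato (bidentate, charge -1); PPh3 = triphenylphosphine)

+5

2 perchlorate outside the brackets (-1 each) → the complex ion is 2+.
Ligand charges: 2×I = -2; 1×acac = -1; 2×PPh3 neutral; sum -3.
Re + (-3) = 2+ ⇒ Re is +5.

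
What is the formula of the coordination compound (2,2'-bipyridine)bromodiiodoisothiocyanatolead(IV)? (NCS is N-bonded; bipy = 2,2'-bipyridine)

[Pb(bipy)BrI2(NCS)]

Ligands: 1 isothiocyanato (NCS, -1), 1 2,2'-bipyridine (bipy, neutral), 1 bromo (Br, -1), 2 iodo (I, -1). Ligand charge sum = -4.
With Pb in oxidation state +4, the complex ion is [Pb...].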